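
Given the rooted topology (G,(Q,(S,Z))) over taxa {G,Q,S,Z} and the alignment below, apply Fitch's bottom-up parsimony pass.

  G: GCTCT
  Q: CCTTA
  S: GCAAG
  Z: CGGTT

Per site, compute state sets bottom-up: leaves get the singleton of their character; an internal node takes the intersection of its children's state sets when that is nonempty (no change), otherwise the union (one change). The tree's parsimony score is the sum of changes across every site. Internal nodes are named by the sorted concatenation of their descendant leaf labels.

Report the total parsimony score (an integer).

9

[col 0] SZ: children S:{G}, Z:{C} ∪→ {C,G}; cost 1
[col 0] QSZ: children Q:{C}, SZ:{C,G} ∩→ {C}; cost 0
[col 0] GQSZ: children G:{G}, QSZ:{C} ∪→ {C,G}; cost 1
[col 1] SZ: children S:{C}, Z:{G} ∪→ {C,G}; cost 1
[col 1] QSZ: children Q:{C}, SZ:{C,G} ∩→ {C}; cost 0
[col 1] GQSZ: children G:{C}, QSZ:{C} ∩→ {C}; cost 0
[col 2] SZ: children S:{A}, Z:{G} ∪→ {A,G}; cost 1
[col 2] QSZ: children Q:{T}, SZ:{A,G} ∪→ {A,G,T}; cost 1
[col 2] GQSZ: children G:{T}, QSZ:{A,G,T} ∩→ {T}; cost 0
[col 3] SZ: children S:{A}, Z:{T} ∪→ {A,T}; cost 1
[col 3] QSZ: children Q:{T}, SZ:{A,T} ∩→ {T}; cost 0
[col 3] GQSZ: children G:{C}, QSZ:{T} ∪→ {C,T}; cost 1
[col 4] SZ: children S:{G}, Z:{T} ∪→ {G,T}; cost 1
[col 4] QSZ: children Q:{A}, SZ:{G,T} ∪→ {A,G,T}; cost 1
[col 4] GQSZ: children G:{T}, QSZ:{A,G,T} ∩→ {T}; cost 0
per-site changes: [2, 1, 2, 2, 2]; total = 9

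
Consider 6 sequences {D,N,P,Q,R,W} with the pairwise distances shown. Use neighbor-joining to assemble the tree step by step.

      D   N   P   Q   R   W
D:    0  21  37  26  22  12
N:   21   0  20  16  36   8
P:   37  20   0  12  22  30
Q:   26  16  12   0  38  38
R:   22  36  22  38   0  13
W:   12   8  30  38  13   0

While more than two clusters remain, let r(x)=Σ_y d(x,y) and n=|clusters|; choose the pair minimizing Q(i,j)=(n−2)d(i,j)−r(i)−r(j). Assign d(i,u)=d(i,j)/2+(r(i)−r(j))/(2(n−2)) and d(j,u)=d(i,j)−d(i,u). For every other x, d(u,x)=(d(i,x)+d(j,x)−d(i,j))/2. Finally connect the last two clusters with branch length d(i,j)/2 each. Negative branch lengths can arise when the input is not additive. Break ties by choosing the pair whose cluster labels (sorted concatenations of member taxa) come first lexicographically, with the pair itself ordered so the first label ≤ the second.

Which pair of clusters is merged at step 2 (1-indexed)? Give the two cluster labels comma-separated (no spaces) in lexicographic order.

iteration 1: select P,Q (d=12, Q=-203); attach at lengths (39/8, 57/8); label the merged cluster PQ
  updated: d(D,PQ)=51/2, d(N,PQ)=12, d(PQ,R)=24, d(PQ,W)=28
iteration 2: select N,PQ (d=12, Q=-261/2); attach at lengths (47/12, 97/12); label the merged cluster NPQ
  updated: d(D,NPQ)=69/4, d(NPQ,R)=24, d(NPQ,W)=12
iteration 3: select D,NPQ (d=69/4, Q=-70); attach at lengths (65/8, 73/8); label the merged cluster DNPQ
  updated: d(DNPQ,R)=115/8, d(DNPQ,W)=27/8
iteration 4: select DNPQ,R (d=115/8, Q=-123/4); attach at lengths (19/8, 12); label the merged cluster DNPQR
  updated: d(DNPQR,W)=1
iteration 5: select DNPQR,W (d=1); attach at lengths (1/2, 1/2); label the merged cluster DNPQRW
final tree: (((D:65/8,(N:47/12,(P:39/8,Q:57/8):97/12):73/8):19/8,R:12):1/2,W:1/2)
total length: 453/8

N,PQ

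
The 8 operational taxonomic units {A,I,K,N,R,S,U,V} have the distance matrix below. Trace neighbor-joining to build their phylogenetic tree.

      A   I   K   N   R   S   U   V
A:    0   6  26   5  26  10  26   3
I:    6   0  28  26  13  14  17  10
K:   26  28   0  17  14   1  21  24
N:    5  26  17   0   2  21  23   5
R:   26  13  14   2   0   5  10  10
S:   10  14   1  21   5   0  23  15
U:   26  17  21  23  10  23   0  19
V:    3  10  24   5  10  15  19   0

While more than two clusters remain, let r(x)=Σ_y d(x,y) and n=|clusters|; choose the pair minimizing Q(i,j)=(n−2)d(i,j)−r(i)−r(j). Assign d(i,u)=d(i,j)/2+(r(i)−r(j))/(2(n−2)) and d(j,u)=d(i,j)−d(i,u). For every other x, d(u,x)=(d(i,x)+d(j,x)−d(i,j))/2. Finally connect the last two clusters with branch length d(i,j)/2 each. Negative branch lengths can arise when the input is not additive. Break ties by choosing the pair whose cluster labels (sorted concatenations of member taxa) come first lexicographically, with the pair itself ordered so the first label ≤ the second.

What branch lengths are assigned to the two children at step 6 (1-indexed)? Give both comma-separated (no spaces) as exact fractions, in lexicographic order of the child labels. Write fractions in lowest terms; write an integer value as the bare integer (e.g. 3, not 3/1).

3/4,-23/16

1. join K+S (d=1, Q=-214) ⇒ KS; edges |K|=4, |S|=-3
  updated: d(A,KS)=35/2, d(I,KS)=41/2, d(KS,N)=37/2, d(KS,R)=9, d(KS,U)=43/2, d(KS,V)=19
2. join A+I (d=6, Q=-146) ⇒ AI; edges |A|=21/10, |I|=39/10
  updated: d(AI,KS)=16, d(AI,N)=25/2, d(AI,R)=33/2, d(AI,U)=37/2, d(AI,V)=7/2
3. join AI+V (d=7/2, Q=-219/2) ⇒ AIV; edges |AI|=49/16, |V|=7/16
  updated: d(AIV,KS)=63/4, d(AIV,N)=7, d(AIV,R)=23/2, d(AIV,U)=17
4. join AIV+N (d=7, Q=-323/4) ⇒ AINV; edges |AIV|=29/8, |N|=27/8
  updated: d(AINV,KS)=109/8, d(AINV,R)=13/4, d(AINV,U)=33/2
5. join AINV+KS (d=109/8, Q=-201/4) ⇒ AIKNSV; edges |AINV|=33/8, |KS|=19/2
  updated: d(AIKNSV,R)=-11/16, d(AIKNSV,U)=195/16
6. join AIKNSV+R (d=-11/16, Q=-43/2) ⇒ AIKNRSV; edges |AIKNSV|=3/4, |R|=-23/16
  updated: d(AIKNRSV,U)=183/16
7. join AIKNRSV+U (d=183/16) ⇒ AIKNRSUV; edges |AIKNRSV|=183/32, |U|=183/32
final tree: ((((((A:21/10,I:39/10):49/16,V:7/16):29/8,N:27/8):33/8,(K:4,S:-3):19/2):3/4,R:-23/16):183/32,U:183/32)
total length: 335/8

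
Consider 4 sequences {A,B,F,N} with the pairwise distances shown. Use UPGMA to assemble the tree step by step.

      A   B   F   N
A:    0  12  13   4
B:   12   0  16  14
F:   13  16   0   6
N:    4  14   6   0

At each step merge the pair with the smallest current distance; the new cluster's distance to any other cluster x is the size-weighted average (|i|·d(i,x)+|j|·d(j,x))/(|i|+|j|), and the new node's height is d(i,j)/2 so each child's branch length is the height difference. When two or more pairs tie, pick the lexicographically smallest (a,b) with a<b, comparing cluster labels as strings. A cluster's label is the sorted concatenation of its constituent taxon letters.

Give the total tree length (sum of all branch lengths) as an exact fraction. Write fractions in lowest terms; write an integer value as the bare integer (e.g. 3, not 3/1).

1. join A+N (d=4) ⇒ AN; edges |A|=2, |N|=2
  updated: d(AN,B)=13, d(AN,F)=19/2
2. join AN+F (d=19/2) ⇒ AFN; edges |AN|=11/4, |F|=19/4
  updated: d(AFN,B)=14
3. join AFN+B (d=14) ⇒ ABFN; edges |AFN|=9/4, |B|=7
final tree: (((A:2,N:2):11/4,F:19/4):9/4,B:7)
total length: 83/4

83/4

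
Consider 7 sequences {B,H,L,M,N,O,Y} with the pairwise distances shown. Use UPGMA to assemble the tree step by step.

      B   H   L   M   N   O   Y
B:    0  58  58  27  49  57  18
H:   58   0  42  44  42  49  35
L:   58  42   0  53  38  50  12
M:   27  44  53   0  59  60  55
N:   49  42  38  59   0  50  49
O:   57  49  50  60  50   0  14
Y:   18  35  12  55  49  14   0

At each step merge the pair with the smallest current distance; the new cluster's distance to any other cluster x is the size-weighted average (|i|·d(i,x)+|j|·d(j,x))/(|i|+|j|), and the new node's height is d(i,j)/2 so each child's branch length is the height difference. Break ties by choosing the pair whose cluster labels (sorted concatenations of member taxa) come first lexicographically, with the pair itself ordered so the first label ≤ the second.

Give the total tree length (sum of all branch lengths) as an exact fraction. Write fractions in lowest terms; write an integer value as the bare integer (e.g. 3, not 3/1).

5199/40

step 1: merge (L,Y) at d=12; branch lengths L→6, Y→6; new cluster LY
  updated: d(B,LY)=38, d(H,LY)=77/2, d(LY,M)=54, d(LY,N)=87/2, d(LY,O)=32
step 2: merge (B,M) at d=27; branch lengths B→27/2, M→27/2; new cluster BM
  updated: d(BM,H)=51, d(BM,LY)=46, d(BM,N)=54, d(BM,O)=117/2
step 3: merge (LY,O) at d=32; branch lengths LY→10, O→16; new cluster LOY
  updated: d(BM,LOY)=301/6, d(H,LOY)=42, d(LOY,N)=137/3
step 4: merge (H,LOY) at d=42; branch lengths H→21, LOY→5; new cluster HLOY
  updated: d(BM,HLOY)=403/8, d(HLOY,N)=179/4
step 5: merge (HLOY,N) at d=179/4; branch lengths HLOY→11/8, N→179/8; new cluster HLNOY
  updated: d(BM,HLNOY)=511/10
step 6: merge (BM,HLNOY) at d=511/10; branch lengths BM→241/20, HLNOY→127/40; new cluster BHLMNOY
final tree: ((B:27/2,M:27/2):241/20,((H:21,((L:6,Y:6):10,O:16):5):11/8,N:179/8):127/40)
total length: 5199/40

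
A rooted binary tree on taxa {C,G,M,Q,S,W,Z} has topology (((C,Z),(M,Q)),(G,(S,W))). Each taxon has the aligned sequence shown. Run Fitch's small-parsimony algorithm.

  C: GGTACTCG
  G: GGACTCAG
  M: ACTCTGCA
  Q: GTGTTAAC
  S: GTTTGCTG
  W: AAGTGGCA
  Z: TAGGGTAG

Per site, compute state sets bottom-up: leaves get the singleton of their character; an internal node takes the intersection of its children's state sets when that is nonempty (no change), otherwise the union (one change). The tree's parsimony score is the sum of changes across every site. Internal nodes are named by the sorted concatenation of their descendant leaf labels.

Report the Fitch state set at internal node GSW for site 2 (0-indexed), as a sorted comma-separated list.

[col 0] CZ: children C:{G}, Z:{T} ∪→ {G,T}; cost 1
[col 0] MQ: children M:{A}, Q:{G} ∪→ {A,G}; cost 1
[col 0] CMQZ: children CZ:{G,T}, MQ:{A,G} ∩→ {G}; cost 0
[col 0] SW: children S:{G}, W:{A} ∪→ {A,G}; cost 1
[col 0] GSW: children G:{G}, SW:{A,G} ∩→ {G}; cost 0
[col 0] CGMQSWZ: children CMQZ:{G}, GSW:{G} ∩→ {G}; cost 0
[col 1] CZ: children C:{G}, Z:{A} ∪→ {A,G}; cost 1
[col 1] MQ: children M:{C}, Q:{T} ∪→ {C,T}; cost 1
[col 1] CMQZ: children CZ:{A,G}, MQ:{C,T} ∪→ {A,C,G,T}; cost 1
[col 1] SW: children S:{T}, W:{A} ∪→ {A,T}; cost 1
[col 1] GSW: children G:{G}, SW:{A,T} ∪→ {A,G,T}; cost 1
[col 1] CGMQSWZ: children CMQZ:{A,C,G,T}, GSW:{A,G,T} ∩→ {A,G,T}; cost 0
[col 2] CZ: children C:{T}, Z:{G} ∪→ {G,T}; cost 1
[col 2] MQ: children M:{T}, Q:{G} ∪→ {G,T}; cost 1
[col 2] CMQZ: children CZ:{G,T}, MQ:{G,T} ∩→ {G,T}; cost 0
[col 2] SW: children S:{T}, W:{G} ∪→ {G,T}; cost 1
[col 2] GSW: children G:{A}, SW:{G,T} ∪→ {A,G,T}; cost 1
[col 2] CGMQSWZ: children CMQZ:{G,T}, GSW:{A,G,T} ∩→ {G,T}; cost 0
[col 3] CZ: children C:{A}, Z:{G} ∪→ {A,G}; cost 1
[col 3] MQ: children M:{C}, Q:{T} ∪→ {C,T}; cost 1
[col 3] CMQZ: children CZ:{A,G}, MQ:{C,T} ∪→ {A,C,G,T}; cost 1
[col 3] SW: children S:{T}, W:{T} ∩→ {T}; cost 0
[col 3] GSW: children G:{C}, SW:{T} ∪→ {C,T}; cost 1
[col 3] CGMQSWZ: children CMQZ:{A,C,G,T}, GSW:{C,T} ∩→ {C,T}; cost 0
[col 4] CZ: children C:{C}, Z:{G} ∪→ {C,G}; cost 1
[col 4] MQ: children M:{T}, Q:{T} ∩→ {T}; cost 0
[col 4] CMQZ: children CZ:{C,G}, MQ:{T} ∪→ {C,G,T}; cost 1
[col 4] SW: children S:{G}, W:{G} ∩→ {G}; cost 0
[col 4] GSW: children G:{T}, SW:{G} ∪→ {G,T}; cost 1
[col 4] CGMQSWZ: children CMQZ:{C,G,T}, GSW:{G,T} ∩→ {G,T}; cost 0
[col 5] CZ: children C:{T}, Z:{T} ∩→ {T}; cost 0
[col 5] MQ: children M:{G}, Q:{A} ∪→ {A,G}; cost 1
[col 5] CMQZ: children CZ:{T}, MQ:{A,G} ∪→ {A,G,T}; cost 1
[col 5] SW: children S:{C}, W:{G} ∪→ {C,G}; cost 1
[col 5] GSW: children G:{C}, SW:{C,G} ∩→ {C}; cost 0
[col 5] CGMQSWZ: children CMQZ:{A,G,T}, GSW:{C} ∪→ {A,C,G,T}; cost 1
[col 6] CZ: children C:{C}, Z:{A} ∪→ {A,C}; cost 1
[col 6] MQ: children M:{C}, Q:{A} ∪→ {A,C}; cost 1
[col 6] CMQZ: children CZ:{A,C}, MQ:{A,C} ∩→ {A,C}; cost 0
[col 6] SW: children S:{T}, W:{C} ∪→ {C,T}; cost 1
[col 6] GSW: children G:{A}, SW:{C,T} ∪→ {A,C,T}; cost 1
[col 6] CGMQSWZ: children CMQZ:{A,C}, GSW:{A,C,T} ∩→ {A,C}; cost 0
[col 7] CZ: children C:{G}, Z:{G} ∩→ {G}; cost 0
[col 7] MQ: children M:{A}, Q:{C} ∪→ {A,C}; cost 1
[col 7] CMQZ: children CZ:{G}, MQ:{A,C} ∪→ {A,C,G}; cost 1
[col 7] SW: children S:{G}, W:{A} ∪→ {A,G}; cost 1
[col 7] GSW: children G:{G}, SW:{A,G} ∩→ {G}; cost 0
[col 7] CGMQSWZ: children CMQZ:{A,C,G}, GSW:{G} ∩→ {G}; cost 0
per-site changes: [3, 5, 4, 4, 3, 4, 4, 3]; total = 30

A,G,T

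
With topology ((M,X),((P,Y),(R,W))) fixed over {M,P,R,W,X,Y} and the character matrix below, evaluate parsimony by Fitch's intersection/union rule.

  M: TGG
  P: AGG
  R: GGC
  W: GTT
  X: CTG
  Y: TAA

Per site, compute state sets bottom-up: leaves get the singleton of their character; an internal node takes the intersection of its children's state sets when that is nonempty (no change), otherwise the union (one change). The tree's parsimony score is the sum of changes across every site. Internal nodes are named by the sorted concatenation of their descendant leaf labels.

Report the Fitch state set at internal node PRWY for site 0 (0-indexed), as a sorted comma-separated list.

A,G,T

[col 0] MX: children M:{T}, X:{C} ∪→ {C,T}; cost 1
[col 0] PY: children P:{A}, Y:{T} ∪→ {A,T}; cost 1
[col 0] RW: children R:{G}, W:{G} ∩→ {G}; cost 0
[col 0] PRWY: children PY:{A,T}, RW:{G} ∪→ {A,G,T}; cost 1
[col 0] MPRWXY: children MX:{C,T}, PRWY:{A,G,T} ∩→ {T}; cost 0
[col 1] MX: children M:{G}, X:{T} ∪→ {G,T}; cost 1
[col 1] PY: children P:{G}, Y:{A} ∪→ {A,G}; cost 1
[col 1] RW: children R:{G}, W:{T} ∪→ {G,T}; cost 1
[col 1] PRWY: children PY:{A,G}, RW:{G,T} ∩→ {G}; cost 0
[col 1] MPRWXY: children MX:{G,T}, PRWY:{G} ∩→ {G}; cost 0
[col 2] MX: children M:{G}, X:{G} ∩→ {G}; cost 0
[col 2] PY: children P:{G}, Y:{A} ∪→ {A,G}; cost 1
[col 2] RW: children R:{C}, W:{T} ∪→ {C,T}; cost 1
[col 2] PRWY: children PY:{A,G}, RW:{C,T} ∪→ {A,C,G,T}; cost 1
[col 2] MPRWXY: children MX:{G}, PRWY:{A,C,G,T} ∩→ {G}; cost 0
per-site changes: [3, 3, 3]; total = 9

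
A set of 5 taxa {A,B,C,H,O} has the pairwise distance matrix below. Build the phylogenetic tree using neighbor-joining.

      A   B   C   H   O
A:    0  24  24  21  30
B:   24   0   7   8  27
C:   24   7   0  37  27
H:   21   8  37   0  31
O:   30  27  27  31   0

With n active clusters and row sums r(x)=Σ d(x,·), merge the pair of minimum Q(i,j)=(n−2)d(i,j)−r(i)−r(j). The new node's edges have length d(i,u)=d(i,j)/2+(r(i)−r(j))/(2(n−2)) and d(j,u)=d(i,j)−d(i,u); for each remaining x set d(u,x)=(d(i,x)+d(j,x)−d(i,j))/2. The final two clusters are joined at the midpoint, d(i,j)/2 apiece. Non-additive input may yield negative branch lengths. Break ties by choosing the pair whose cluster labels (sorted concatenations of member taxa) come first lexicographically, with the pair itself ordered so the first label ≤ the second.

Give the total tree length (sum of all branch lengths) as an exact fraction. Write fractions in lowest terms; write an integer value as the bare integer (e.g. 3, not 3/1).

435/8

step 1: merge (B,C) at d=7, Q=-140; branch lengths B→-4/3, C→25/3; new cluster BC
  updated: d(A,BC)=41/2, d(BC,H)=19, d(BC,O)=47/2
step 2: merge (A,H) at d=21, Q=-201/2; branch lengths A→85/8, H→83/8; new cluster AH
  updated: d(AH,BC)=37/4, d(AH,O)=20
step 3: merge (AH,BC) at d=37/4, Q=-211/4; branch lengths AH→23/8, BC→51/8; new cluster ABCH
  updated: d(ABCH,O)=137/8
step 4: merge (ABCH,O) at d=137/8; branch lengths ABCH→137/16, O→137/16; new cluster ABCHO
final tree: (((A:85/8,H:83/8):23/8,(B:-4/3,C:25/3):51/8):137/16,O:137/16)
total length: 435/8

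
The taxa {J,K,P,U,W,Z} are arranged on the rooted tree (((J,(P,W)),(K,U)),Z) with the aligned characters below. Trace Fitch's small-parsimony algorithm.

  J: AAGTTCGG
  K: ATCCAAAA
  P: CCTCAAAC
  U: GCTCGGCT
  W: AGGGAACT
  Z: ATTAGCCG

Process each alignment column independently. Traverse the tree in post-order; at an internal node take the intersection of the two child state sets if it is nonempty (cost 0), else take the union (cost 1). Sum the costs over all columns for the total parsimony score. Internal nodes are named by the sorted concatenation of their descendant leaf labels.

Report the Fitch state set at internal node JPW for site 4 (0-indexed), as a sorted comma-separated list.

A,T

site 0, node PW: P={C} ∪ W={A} → {A,C} (+1)
site 0, node JPW: J={A} ∩ PW={A,C} → {A} (+0)
site 0, node KU: K={A} ∪ U={G} → {A,G} (+1)
site 0, node JKPUW: JPW={A} ∩ KU={A,G} → {A} (+0)
site 0, node JKPUWZ: JKPUW={A} ∩ Z={A} → {A} (+0)
site 1, node PW: P={C} ∪ W={G} → {C,G} (+1)
site 1, node JPW: J={A} ∪ PW={C,G} → {A,C,G} (+1)
site 1, node KU: K={T} ∪ U={C} → {C,T} (+1)
site 1, node JKPUW: JPW={A,C,G} ∩ KU={C,T} → {C} (+0)
site 1, node JKPUWZ: JKPUW={C} ∪ Z={T} → {C,T} (+1)
site 2, node PW: P={T} ∪ W={G} → {G,T} (+1)
site 2, node JPW: J={G} ∩ PW={G,T} → {G} (+0)
site 2, node KU: K={C} ∪ U={T} → {C,T} (+1)
site 2, node JKPUW: JPW={G} ∪ KU={C,T} → {C,G,T} (+1)
site 2, node JKPUWZ: JKPUW={C,G,T} ∩ Z={T} → {T} (+0)
site 3, node PW: P={C} ∪ W={G} → {C,G} (+1)
site 3, node JPW: J={T} ∪ PW={C,G} → {C,G,T} (+1)
site 3, node KU: K={C} ∩ U={C} → {C} (+0)
site 3, node JKPUW: JPW={C,G,T} ∩ KU={C} → {C} (+0)
site 3, node JKPUWZ: JKPUW={C} ∪ Z={A} → {A,C} (+1)
site 4, node PW: P={A} ∩ W={A} → {A} (+0)
site 4, node JPW: J={T} ∪ PW={A} → {A,T} (+1)
site 4, node KU: K={A} ∪ U={G} → {A,G} (+1)
site 4, node JKPUW: JPW={A,T} ∩ KU={A,G} → {A} (+0)
site 4, node JKPUWZ: JKPUW={A} ∪ Z={G} → {A,G} (+1)
site 5, node PW: P={A} ∩ W={A} → {A} (+0)
site 5, node JPW: J={C} ∪ PW={A} → {A,C} (+1)
site 5, node KU: K={A} ∪ U={G} → {A,G} (+1)
site 5, node JKPUW: JPW={A,C} ∩ KU={A,G} → {A} (+0)
site 5, node JKPUWZ: JKPUW={A} ∪ Z={C} → {A,C} (+1)
site 6, node PW: P={A} ∪ W={C} → {A,C} (+1)
site 6, node JPW: J={G} ∪ PW={A,C} → {A,C,G} (+1)
site 6, node KU: K={A} ∪ U={C} → {A,C} (+1)
site 6, node JKPUW: JPW={A,C,G} ∩ KU={A,C} → {A,C} (+0)
site 6, node JKPUWZ: JKPUW={A,C} ∩ Z={C} → {C} (+0)
site 7, node PW: P={C} ∪ W={T} → {C,T} (+1)
site 7, node JPW: J={G} ∪ PW={C,T} → {C,G,T} (+1)
site 7, node KU: K={A} ∪ U={T} → {A,T} (+1)
site 7, node JKPUW: JPW={C,G,T} ∩ KU={A,T} → {T} (+0)
site 7, node JKPUWZ: JKPUW={T} ∪ Z={G} → {G,T} (+1)
per-site changes: [2, 4, 3, 3, 3, 3, 3, 4]; total = 25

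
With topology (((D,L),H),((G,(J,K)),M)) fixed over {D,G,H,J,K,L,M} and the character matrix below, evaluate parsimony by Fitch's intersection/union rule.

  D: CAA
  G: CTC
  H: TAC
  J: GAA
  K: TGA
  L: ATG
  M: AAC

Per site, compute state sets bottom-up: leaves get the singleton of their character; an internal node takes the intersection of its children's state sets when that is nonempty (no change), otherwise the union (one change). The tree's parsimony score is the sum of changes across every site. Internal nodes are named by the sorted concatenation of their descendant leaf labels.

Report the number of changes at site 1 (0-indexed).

3

[col 0] DL: children D:{C}, L:{A} ∪→ {A,C}; cost 1
[col 0] DHL: children DL:{A,C}, H:{T} ∪→ {A,C,T}; cost 1
[col 0] JK: children J:{G}, K:{T} ∪→ {G,T}; cost 1
[col 0] GJK: children G:{C}, JK:{G,T} ∪→ {C,G,T}; cost 1
[col 0] GJKM: children GJK:{C,G,T}, M:{A} ∪→ {A,C,G,T}; cost 1
[col 0] DGHJKLM: children DHL:{A,C,T}, GJKM:{A,C,G,T} ∩→ {A,C,T}; cost 0
[col 1] DL: children D:{A}, L:{T} ∪→ {A,T}; cost 1
[col 1] DHL: children DL:{A,T}, H:{A} ∩→ {A}; cost 0
[col 1] JK: children J:{A}, K:{G} ∪→ {A,G}; cost 1
[col 1] GJK: children G:{T}, JK:{A,G} ∪→ {A,G,T}; cost 1
[col 1] GJKM: children GJK:{A,G,T}, M:{A} ∩→ {A}; cost 0
[col 1] DGHJKLM: children DHL:{A}, GJKM:{A} ∩→ {A}; cost 0
[col 2] DL: children D:{A}, L:{G} ∪→ {A,G}; cost 1
[col 2] DHL: children DL:{A,G}, H:{C} ∪→ {A,C,G}; cost 1
[col 2] JK: children J:{A}, K:{A} ∩→ {A}; cost 0
[col 2] GJK: children G:{C}, JK:{A} ∪→ {A,C}; cost 1
[col 2] GJKM: children GJK:{A,C}, M:{C} ∩→ {C}; cost 0
[col 2] DGHJKLM: children DHL:{A,C,G}, GJKM:{C} ∩→ {C}; cost 0
per-site changes: [5, 3, 3]; total = 11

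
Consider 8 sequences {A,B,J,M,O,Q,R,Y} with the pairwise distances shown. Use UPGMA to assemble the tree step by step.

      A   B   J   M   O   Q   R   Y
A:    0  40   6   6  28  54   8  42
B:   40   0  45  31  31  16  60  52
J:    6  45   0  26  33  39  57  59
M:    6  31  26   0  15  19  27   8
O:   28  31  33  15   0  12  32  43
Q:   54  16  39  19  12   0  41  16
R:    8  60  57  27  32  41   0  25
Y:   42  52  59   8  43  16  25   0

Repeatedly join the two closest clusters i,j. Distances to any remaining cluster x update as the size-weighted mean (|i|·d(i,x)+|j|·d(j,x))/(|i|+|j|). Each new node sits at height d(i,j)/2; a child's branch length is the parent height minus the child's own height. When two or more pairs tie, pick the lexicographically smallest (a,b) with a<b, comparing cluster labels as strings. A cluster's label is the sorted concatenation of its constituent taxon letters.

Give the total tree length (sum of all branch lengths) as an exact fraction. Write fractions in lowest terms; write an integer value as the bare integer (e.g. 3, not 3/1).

13599/140

iteration 1: select A,J (d=6); attach at lengths (3, 3); label the merged cluster AJ
  updated: d(AJ,B)=85/2, d(AJ,M)=16, d(AJ,O)=61/2, d(AJ,Q)=93/2, d(AJ,R)=65/2, d(AJ,Y)=101/2
iteration 2: select M,Y (d=8); attach at lengths (4, 4); label the merged cluster MY
  updated: d(AJ,MY)=133/4, d(B,MY)=83/2, d(MY,O)=29, d(MY,Q)=35/2, d(MY,R)=26
iteration 3: select O,Q (d=12); attach at lengths (6, 6); label the merged cluster OQ
  updated: d(AJ,OQ)=77/2, d(B,OQ)=47/2, d(MY,OQ)=93/4, d(OQ,R)=73/2
iteration 4: select MY,OQ (d=93/4); attach at lengths (61/8, 45/8); label the merged cluster MOQY
  updated: d(AJ,MOQY)=287/8, d(B,MOQY)=65/2, d(MOQY,R)=125/4
iteration 5: select MOQY,R (d=125/4); attach at lengths (4, 125/8); label the merged cluster MOQRY
  updated: d(AJ,MOQRY)=176/5, d(B,MOQRY)=38
iteration 6: select AJ,MOQRY (d=176/5); attach at lengths (73/5, 79/40); label the merged cluster AJMOQRY
  updated: d(AJMOQRY,B)=275/7
iteration 7: select AJMOQRY,B (d=275/7); attach at lengths (143/70, 275/14); label the merged cluster ABJMOQRY
final tree: (((A:3,J:3):73/5,(((M:4,Y:4):61/8,(O:6,Q:6):45/8):4,R:125/8):79/40):143/70,B:275/14)
total length: 13599/140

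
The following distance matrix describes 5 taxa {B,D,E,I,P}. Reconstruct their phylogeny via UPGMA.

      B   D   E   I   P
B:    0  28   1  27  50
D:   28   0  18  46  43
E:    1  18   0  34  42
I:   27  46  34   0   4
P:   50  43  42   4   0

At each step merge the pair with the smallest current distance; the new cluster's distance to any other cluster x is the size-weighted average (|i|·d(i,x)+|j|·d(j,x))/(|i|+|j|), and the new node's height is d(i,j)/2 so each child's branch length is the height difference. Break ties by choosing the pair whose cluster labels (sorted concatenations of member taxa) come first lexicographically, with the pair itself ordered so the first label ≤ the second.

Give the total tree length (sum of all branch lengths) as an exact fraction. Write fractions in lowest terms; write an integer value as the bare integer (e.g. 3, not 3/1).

163/3

step 1: merge (B,E) at d=1; branch lengths B→1/2, E→1/2; new cluster BE
  updated: d(BE,D)=23, d(BE,I)=61/2, d(BE,P)=46
step 2: merge (I,P) at d=4; branch lengths I→2, P→2; new cluster IP
  updated: d(BE,IP)=153/4, d(D,IP)=89/2
step 3: merge (BE,D) at d=23; branch lengths BE→11, D→23/2; new cluster BDE
  updated: d(BDE,IP)=121/3
step 4: merge (BDE,IP) at d=121/3; branch lengths BDE→26/3, IP→109/6; new cluster BDEIP
final tree: (((B:1/2,E:1/2):11,D:23/2):26/3,(I:2,P:2):109/6)
total length: 163/3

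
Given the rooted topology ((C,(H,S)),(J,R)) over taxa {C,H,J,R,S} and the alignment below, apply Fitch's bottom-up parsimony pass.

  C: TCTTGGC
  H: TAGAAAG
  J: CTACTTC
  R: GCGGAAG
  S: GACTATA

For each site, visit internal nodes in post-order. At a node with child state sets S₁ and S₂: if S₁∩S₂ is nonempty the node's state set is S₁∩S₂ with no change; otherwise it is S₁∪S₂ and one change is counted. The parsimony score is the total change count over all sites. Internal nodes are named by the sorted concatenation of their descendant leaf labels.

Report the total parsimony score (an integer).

19

[col 0] HS: children H:{T}, S:{G} ∪→ {G,T}; cost 1
[col 0] CHS: children C:{T}, HS:{G,T} ∩→ {T}; cost 0
[col 0] JR: children J:{C}, R:{G} ∪→ {C,G}; cost 1
[col 0] CHJRS: children CHS:{T}, JR:{C,G} ∪→ {C,G,T}; cost 1
[col 1] HS: children H:{A}, S:{A} ∩→ {A}; cost 0
[col 1] CHS: children C:{C}, HS:{A} ∪→ {A,C}; cost 1
[col 1] JR: children J:{T}, R:{C} ∪→ {C,T}; cost 1
[col 1] CHJRS: children CHS:{A,C}, JR:{C,T} ∩→ {C}; cost 0
[col 2] HS: children H:{G}, S:{C} ∪→ {C,G}; cost 1
[col 2] CHS: children C:{T}, HS:{C,G} ∪→ {C,G,T}; cost 1
[col 2] JR: children J:{A}, R:{G} ∪→ {A,G}; cost 1
[col 2] CHJRS: children CHS:{C,G,T}, JR:{A,G} ∩→ {G}; cost 0
[col 3] HS: children H:{A}, S:{T} ∪→ {A,T}; cost 1
[col 3] CHS: children C:{T}, HS:{A,T} ∩→ {T}; cost 0
[col 3] JR: children J:{C}, R:{G} ∪→ {C,G}; cost 1
[col 3] CHJRS: children CHS:{T}, JR:{C,G} ∪→ {C,G,T}; cost 1
[col 4] HS: children H:{A}, S:{A} ∩→ {A}; cost 0
[col 4] CHS: children C:{G}, HS:{A} ∪→ {A,G}; cost 1
[col 4] JR: children J:{T}, R:{A} ∪→ {A,T}; cost 1
[col 4] CHJRS: children CHS:{A,G}, JR:{A,T} ∩→ {A}; cost 0
[col 5] HS: children H:{A}, S:{T} ∪→ {A,T}; cost 1
[col 5] CHS: children C:{G}, HS:{A,T} ∪→ {A,G,T}; cost 1
[col 5] JR: children J:{T}, R:{A} ∪→ {A,T}; cost 1
[col 5] CHJRS: children CHS:{A,G,T}, JR:{A,T} ∩→ {A,T}; cost 0
[col 6] HS: children H:{G}, S:{A} ∪→ {A,G}; cost 1
[col 6] CHS: children C:{C}, HS:{A,G} ∪→ {A,C,G}; cost 1
[col 6] JR: children J:{C}, R:{G} ∪→ {C,G}; cost 1
[col 6] CHJRS: children CHS:{A,C,G}, JR:{C,G} ∩→ {C,G}; cost 0
per-site changes: [3, 2, 3, 3, 2, 3, 3]; total = 19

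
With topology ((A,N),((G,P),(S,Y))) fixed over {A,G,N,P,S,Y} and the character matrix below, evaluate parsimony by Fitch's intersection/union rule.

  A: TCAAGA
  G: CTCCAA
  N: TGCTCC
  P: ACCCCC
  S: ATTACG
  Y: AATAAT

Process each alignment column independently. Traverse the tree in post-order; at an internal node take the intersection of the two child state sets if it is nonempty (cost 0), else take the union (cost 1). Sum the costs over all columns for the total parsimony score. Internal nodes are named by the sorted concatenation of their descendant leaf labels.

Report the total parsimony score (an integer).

[col 0] AN: children A:{T}, N:{T} ∩→ {T}; cost 0
[col 0] GP: children G:{C}, P:{A} ∪→ {A,C}; cost 1
[col 0] SY: children S:{A}, Y:{A} ∩→ {A}; cost 0
[col 0] GPSY: children GP:{A,C}, SY:{A} ∩→ {A}; cost 0
[col 0] AGNPSY: children AN:{T}, GPSY:{A} ∪→ {A,T}; cost 1
[col 1] AN: children A:{C}, N:{G} ∪→ {C,G}; cost 1
[col 1] GP: children G:{T}, P:{C} ∪→ {C,T}; cost 1
[col 1] SY: children S:{T}, Y:{A} ∪→ {A,T}; cost 1
[col 1] GPSY: children GP:{C,T}, SY:{A,T} ∩→ {T}; cost 0
[col 1] AGNPSY: children AN:{C,G}, GPSY:{T} ∪→ {C,G,T}; cost 1
[col 2] AN: children A:{A}, N:{C} ∪→ {A,C}; cost 1
[col 2] GP: children G:{C}, P:{C} ∩→ {C}; cost 0
[col 2] SY: children S:{T}, Y:{T} ∩→ {T}; cost 0
[col 2] GPSY: children GP:{C}, SY:{T} ∪→ {C,T}; cost 1
[col 2] AGNPSY: children AN:{A,C}, GPSY:{C,T} ∩→ {C}; cost 0
[col 3] AN: children A:{A}, N:{T} ∪→ {A,T}; cost 1
[col 3] GP: children G:{C}, P:{C} ∩→ {C}; cost 0
[col 3] SY: children S:{A}, Y:{A} ∩→ {A}; cost 0
[col 3] GPSY: children GP:{C}, SY:{A} ∪→ {A,C}; cost 1
[col 3] AGNPSY: children AN:{A,T}, GPSY:{A,C} ∩→ {A}; cost 0
[col 4] AN: children A:{G}, N:{C} ∪→ {C,G}; cost 1
[col 4] GP: children G:{A}, P:{C} ∪→ {A,C}; cost 1
[col 4] SY: children S:{C}, Y:{A} ∪→ {A,C}; cost 1
[col 4] GPSY: children GP:{A,C}, SY:{A,C} ∩→ {A,C}; cost 0
[col 4] AGNPSY: children AN:{C,G}, GPSY:{A,C} ∩→ {C}; cost 0
[col 5] AN: children A:{A}, N:{C} ∪→ {A,C}; cost 1
[col 5] GP: children G:{A}, P:{C} ∪→ {A,C}; cost 1
[col 5] SY: children S:{G}, Y:{T} ∪→ {G,T}; cost 1
[col 5] GPSY: children GP:{A,C}, SY:{G,T} ∪→ {A,C,G,T}; cost 1
[col 5] AGNPSY: children AN:{A,C}, GPSY:{A,C,G,T} ∩→ {A,C}; cost 0
per-site changes: [2, 4, 2, 2, 3, 4]; total = 17

17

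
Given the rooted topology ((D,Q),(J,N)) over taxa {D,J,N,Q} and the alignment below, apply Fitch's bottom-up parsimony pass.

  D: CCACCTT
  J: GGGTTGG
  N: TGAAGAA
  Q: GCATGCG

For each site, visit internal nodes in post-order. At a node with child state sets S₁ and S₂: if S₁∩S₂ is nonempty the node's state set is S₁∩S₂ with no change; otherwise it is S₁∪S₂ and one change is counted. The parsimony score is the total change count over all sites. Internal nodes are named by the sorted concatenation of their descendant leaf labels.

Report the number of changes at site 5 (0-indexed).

3

site 0, node DQ: D={C} ∪ Q={G} → {C,G} (+1)
site 0, node JN: J={G} ∪ N={T} → {G,T} (+1)
site 0, node DJNQ: DQ={C,G} ∩ JN={G,T} → {G} (+0)
site 1, node DQ: D={C} ∩ Q={C} → {C} (+0)
site 1, node JN: J={G} ∩ N={G} → {G} (+0)
site 1, node DJNQ: DQ={C} ∪ JN={G} → {C,G} (+1)
site 2, node DQ: D={A} ∩ Q={A} → {A} (+0)
site 2, node JN: J={G} ∪ N={A} → {A,G} (+1)
site 2, node DJNQ: DQ={A} ∩ JN={A,G} → {A} (+0)
site 3, node DQ: D={C} ∪ Q={T} → {C,T} (+1)
site 3, node JN: J={T} ∪ N={A} → {A,T} (+1)
site 3, node DJNQ: DQ={C,T} ∩ JN={A,T} → {T} (+0)
site 4, node DQ: D={C} ∪ Q={G} → {C,G} (+1)
site 4, node JN: J={T} ∪ N={G} → {G,T} (+1)
site 4, node DJNQ: DQ={C,G} ∩ JN={G,T} → {G} (+0)
site 5, node DQ: D={T} ∪ Q={C} → {C,T} (+1)
site 5, node JN: J={G} ∪ N={A} → {A,G} (+1)
site 5, node DJNQ: DQ={C,T} ∪ JN={A,G} → {A,C,G,T} (+1)
site 6, node DQ: D={T} ∪ Q={G} → {G,T} (+1)
site 6, node JN: J={G} ∪ N={A} → {A,G} (+1)
site 6, node DJNQ: DQ={G,T} ∩ JN={A,G} → {G} (+0)
per-site changes: [2, 1, 1, 2, 2, 3, 2]; total = 13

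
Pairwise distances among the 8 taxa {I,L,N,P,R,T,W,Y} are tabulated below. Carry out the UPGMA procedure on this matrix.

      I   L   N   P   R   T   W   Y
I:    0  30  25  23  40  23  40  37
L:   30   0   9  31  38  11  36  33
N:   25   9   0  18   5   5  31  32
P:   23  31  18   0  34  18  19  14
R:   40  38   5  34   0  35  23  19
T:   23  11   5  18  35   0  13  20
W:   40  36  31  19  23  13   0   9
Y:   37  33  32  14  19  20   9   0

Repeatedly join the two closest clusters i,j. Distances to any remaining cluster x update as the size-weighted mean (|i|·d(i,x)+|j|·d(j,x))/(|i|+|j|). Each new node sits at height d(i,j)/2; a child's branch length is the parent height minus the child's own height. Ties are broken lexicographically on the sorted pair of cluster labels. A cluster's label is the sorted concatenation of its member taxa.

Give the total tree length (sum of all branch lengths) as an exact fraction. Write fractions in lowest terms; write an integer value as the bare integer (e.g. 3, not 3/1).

step 1: merge (N,R) at d=5; branch lengths N→5/2, R→5/2; new cluster NR
  updated: d(I,NR)=65/2, d(L,NR)=47/2, d(NR,P)=26, d(NR,T)=20, d(NR,W)=27, d(NR,Y)=51/2
step 2: merge (W,Y) at d=9; branch lengths W→9/2, Y→9/2; new cluster WY
  updated: d(I,WY)=77/2, d(L,WY)=69/2, d(NR,WY)=105/4, d(P,WY)=33/2, d(T,WY)=33/2
step 3: merge (L,T) at d=11; branch lengths L→11/2, T→11/2; new cluster LT
  updated: d(I,LT)=53/2, d(LT,NR)=87/4, d(LT,P)=49/2, d(LT,WY)=51/2
step 4: merge (P,WY) at d=33/2; branch lengths P→33/4, WY→15/4; new cluster PWY
  updated: d(I,PWY)=100/3, d(LT,PWY)=151/6, d(NR,PWY)=157/6
step 5: merge (LT,NR) at d=87/4; branch lengths LT→43/8, NR→67/8; new cluster LNRT
  updated: d(I,LNRT)=59/2, d(LNRT,PWY)=77/3
step 6: merge (LNRT,PWY) at d=77/3; branch lengths LNRT→47/24, PWY→55/12; new cluster LNPRTWY
  updated: d(I,LNPRTWY)=218/7
step 7: merge (I,LNPRTWY) at d=218/7; branch lengths I→109/7, LNPRTWY→115/42; new cluster ILNPRTWY
final tree: (I:109/7,(((L:11/2,T:11/2):43/8,(N:5/2,R:5/2):67/8):47/24,(P:33/4,(W:9/2,Y:9/2):15/4):55/12):115/42)
total length: 12701/168

12701/168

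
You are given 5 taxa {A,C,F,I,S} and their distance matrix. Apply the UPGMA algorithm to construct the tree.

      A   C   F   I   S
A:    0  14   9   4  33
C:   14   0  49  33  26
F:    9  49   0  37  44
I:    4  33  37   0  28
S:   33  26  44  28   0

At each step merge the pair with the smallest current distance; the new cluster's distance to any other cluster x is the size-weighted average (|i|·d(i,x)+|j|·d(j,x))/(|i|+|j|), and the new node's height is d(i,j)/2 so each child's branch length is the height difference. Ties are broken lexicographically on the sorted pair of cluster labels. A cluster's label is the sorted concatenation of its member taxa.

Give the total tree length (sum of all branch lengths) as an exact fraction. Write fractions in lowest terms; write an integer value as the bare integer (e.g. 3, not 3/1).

1. join A+I (d=4) ⇒ AI; edges |A|=2, |I|=2
  updated: d(AI,C)=47/2, d(AI,F)=23, d(AI,S)=61/2
2. join AI+F (d=23) ⇒ AFI; edges |AI|=19/2, |F|=23/2
  updated: d(AFI,C)=32, d(AFI,S)=35
3. join C+S (d=26) ⇒ CS; edges |C|=13, |S|=13
  updated: d(AFI,CS)=67/2
4. join AFI+CS (d=67/2) ⇒ ACFIS; edges |AFI|=21/4, |CS|=15/4
final tree: (((A:2,I:2):19/2,F:23/2):21/4,(C:13,S:13):15/4)
total length: 60

60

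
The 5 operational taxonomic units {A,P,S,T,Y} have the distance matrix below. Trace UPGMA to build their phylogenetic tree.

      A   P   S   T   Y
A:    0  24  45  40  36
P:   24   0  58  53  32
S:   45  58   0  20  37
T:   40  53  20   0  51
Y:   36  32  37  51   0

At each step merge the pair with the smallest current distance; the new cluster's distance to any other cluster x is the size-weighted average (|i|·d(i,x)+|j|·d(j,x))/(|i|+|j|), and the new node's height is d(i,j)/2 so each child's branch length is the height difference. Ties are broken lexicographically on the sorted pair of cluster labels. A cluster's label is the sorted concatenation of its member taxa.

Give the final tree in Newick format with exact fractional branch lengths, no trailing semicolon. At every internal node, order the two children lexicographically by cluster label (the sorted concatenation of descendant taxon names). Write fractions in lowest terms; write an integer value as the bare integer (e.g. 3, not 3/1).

(((A:12,P:12):5,Y:17):20/3,(S:10,T:10):41/3)

iteration 1: select S,T (d=20); attach at lengths (10, 10); label the merged cluster ST
  updated: d(A,ST)=85/2, d(P,ST)=111/2, d(ST,Y)=44
iteration 2: select A,P (d=24); attach at lengths (12, 12); label the merged cluster AP
  updated: d(AP,ST)=49, d(AP,Y)=34
iteration 3: select AP,Y (d=34); attach at lengths (5, 17); label the merged cluster APY
  updated: d(APY,ST)=142/3
iteration 4: select APY,ST (d=142/3); attach at lengths (20/3, 41/3); label the merged cluster APSTY
final tree: (((A:12,P:12):5,Y:17):20/3,(S:10,T:10):41/3)
total length: 259/3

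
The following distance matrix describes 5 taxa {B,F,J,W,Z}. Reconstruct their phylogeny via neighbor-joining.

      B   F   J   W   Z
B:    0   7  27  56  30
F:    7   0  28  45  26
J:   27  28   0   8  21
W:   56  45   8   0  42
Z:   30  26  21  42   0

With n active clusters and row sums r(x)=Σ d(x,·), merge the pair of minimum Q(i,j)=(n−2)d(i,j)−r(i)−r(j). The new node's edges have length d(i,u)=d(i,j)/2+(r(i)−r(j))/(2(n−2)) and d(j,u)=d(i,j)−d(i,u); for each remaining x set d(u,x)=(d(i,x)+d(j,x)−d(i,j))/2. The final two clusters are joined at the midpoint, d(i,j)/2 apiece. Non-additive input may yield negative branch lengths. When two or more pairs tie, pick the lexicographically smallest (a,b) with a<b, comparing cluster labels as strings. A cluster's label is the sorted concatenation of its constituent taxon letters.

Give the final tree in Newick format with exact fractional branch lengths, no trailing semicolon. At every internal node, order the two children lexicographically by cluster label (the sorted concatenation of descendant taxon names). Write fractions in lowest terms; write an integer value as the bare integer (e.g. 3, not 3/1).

1. join J+W (d=8, Q=-211) ⇒ JW; edges |J|=-43/6, |W|=91/6
  updated: d(B,JW)=75/2, d(F,JW)=65/2, d(JW,Z)=55/2
2. join B+F (d=7, Q=-126) ⇒ BF; edges |B|=23/4, |F|=5/4
  updated: d(BF,JW)=63/2, d(BF,Z)=49/2
3. join BF+JW (d=63/2, Q=-167/2) ⇒ BFJW; edges |BF|=57/4, |JW|=69/4
  updated: d(BFJW,Z)=41/4
4. join BFJW+Z (d=41/4) ⇒ BFJWZ; edges |BFJW|=41/8, |Z|=41/8
final tree: (((B:23/4,F:5/4):57/4,(J:-43/6,W:91/6):69/4):41/8,Z:41/8)
total length: 227/4

(((B:23/4,F:5/4):57/4,(J:-43/6,W:91/6):69/4):41/8,Z:41/8)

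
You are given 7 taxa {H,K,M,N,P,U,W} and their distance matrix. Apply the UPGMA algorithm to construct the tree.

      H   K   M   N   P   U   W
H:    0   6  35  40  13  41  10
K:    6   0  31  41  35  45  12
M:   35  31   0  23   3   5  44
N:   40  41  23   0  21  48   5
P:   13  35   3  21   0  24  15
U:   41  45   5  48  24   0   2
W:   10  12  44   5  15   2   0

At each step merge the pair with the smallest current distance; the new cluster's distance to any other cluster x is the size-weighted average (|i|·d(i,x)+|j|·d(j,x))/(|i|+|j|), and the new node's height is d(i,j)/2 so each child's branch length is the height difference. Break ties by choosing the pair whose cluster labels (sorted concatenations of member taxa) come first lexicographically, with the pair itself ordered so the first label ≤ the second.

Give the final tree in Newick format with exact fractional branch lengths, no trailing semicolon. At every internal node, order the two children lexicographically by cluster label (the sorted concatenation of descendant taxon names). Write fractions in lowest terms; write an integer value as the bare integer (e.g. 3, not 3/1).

iteration 1: select U,W (d=2); attach at lengths (1, 1); label the merged cluster UW
  updated: d(H,UW)=51/2, d(K,UW)=57/2, d(M,UW)=49/2, d(N,UW)=53/2, d(P,UW)=39/2
iteration 2: select M,P (d=3); attach at lengths (3/2, 3/2); label the merged cluster MP
  updated: d(H,MP)=24, d(K,MP)=33, d(MP,N)=22, d(MP,UW)=22
iteration 3: select H,K (d=6); attach at lengths (3, 3); label the merged cluster HK
  updated: d(HK,MP)=57/2, d(HK,N)=81/2, d(HK,UW)=27
iteration 4: select MP,N (d=22); attach at lengths (19/2, 11); label the merged cluster MNP
  updated: d(HK,MNP)=65/2, d(MNP,UW)=47/2
iteration 5: select MNP,UW (d=47/2); attach at lengths (3/4, 43/4); label the merged cluster MNPUW
  updated: d(HK,MNPUW)=303/10
iteration 6: select HK,MNPUW (d=303/10); attach at lengths (243/20, 17/5); label the merged cluster HKMNPUW
final tree: ((H:3,K:3):243/20,(((M:3/2,P:3/2):19/2,N:11):3/4,(U:1,W:1):43/4):17/5)
total length: 1171/20

((H:3,K:3):243/20,(((M:3/2,P:3/2):19/2,N:11):3/4,(U:1,W:1):43/4):17/5)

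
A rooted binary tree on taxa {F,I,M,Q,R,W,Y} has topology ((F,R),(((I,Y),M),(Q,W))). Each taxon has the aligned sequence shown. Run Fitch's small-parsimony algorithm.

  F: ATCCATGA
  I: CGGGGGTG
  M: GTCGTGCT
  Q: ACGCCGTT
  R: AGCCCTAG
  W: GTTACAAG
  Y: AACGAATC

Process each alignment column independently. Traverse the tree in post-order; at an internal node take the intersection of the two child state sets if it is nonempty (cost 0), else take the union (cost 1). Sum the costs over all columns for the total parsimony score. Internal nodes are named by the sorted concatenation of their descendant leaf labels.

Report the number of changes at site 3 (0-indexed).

2

site 0, node FR: F={A} ∩ R={A} → {A} (+0)
site 0, node IY: I={C} ∪ Y={A} → {A,C} (+1)
site 0, node IMY: IY={A,C} ∪ M={G} → {A,C,G} (+1)
site 0, node QW: Q={A} ∪ W={G} → {A,G} (+1)
site 0, node IMQWY: IMY={A,C,G} ∩ QW={A,G} → {A,G} (+0)
site 0, node FIMQRWY: FR={A} ∩ IMQWY={A,G} → {A} (+0)
site 1, node FR: F={T} ∪ R={G} → {G,T} (+1)
site 1, node IY: I={G} ∪ Y={A} → {A,G} (+1)
site 1, node IMY: IY={A,G} ∪ M={T} → {A,G,T} (+1)
site 1, node QW: Q={C} ∪ W={T} → {C,T} (+1)
site 1, node IMQWY: IMY={A,G,T} ∩ QW={C,T} → {T} (+0)
site 1, node FIMQRWY: FR={G,T} ∩ IMQWY={T} → {T} (+0)
site 2, node FR: F={C} ∩ R={C} → {C} (+0)
site 2, node IY: I={G} ∪ Y={C} → {C,G} (+1)
site 2, node IMY: IY={C,G} ∩ M={C} → {C} (+0)
site 2, node QW: Q={G} ∪ W={T} → {G,T} (+1)
site 2, node IMQWY: IMY={C} ∪ QW={G,T} → {C,G,T} (+1)
site 2, node FIMQRWY: FR={C} ∩ IMQWY={C,G,T} → {C} (+0)
site 3, node FR: F={C} ∩ R={C} → {C} (+0)
site 3, node IY: I={G} ∩ Y={G} → {G} (+0)
site 3, node IMY: IY={G} ∩ M={G} → {G} (+0)
site 3, node QW: Q={C} ∪ W={A} → {A,C} (+1)
site 3, node IMQWY: IMY={G} ∪ QW={A,C} → {A,C,G} (+1)
site 3, node FIMQRWY: FR={C} ∩ IMQWY={A,C,G} → {C} (+0)
site 4, node FR: F={A} ∪ R={C} → {A,C} (+1)
site 4, node IY: I={G} ∪ Y={A} → {A,G} (+1)
site 4, node IMY: IY={A,G} ∪ M={T} → {A,G,T} (+1)
site 4, node QW: Q={C} ∩ W={C} → {C} (+0)
site 4, node IMQWY: IMY={A,G,T} ∪ QW={C} → {A,C,G,T} (+1)
site 4, node FIMQRWY: FR={A,C} ∩ IMQWY={A,C,G,T} → {A,C} (+0)
site 5, node FR: F={T} ∩ R={T} → {T} (+0)
site 5, node IY: I={G} ∪ Y={A} → {A,G} (+1)
site 5, node IMY: IY={A,G} ∩ M={G} → {G} (+0)
site 5, node QW: Q={G} ∪ W={A} → {A,G} (+1)
site 5, node IMQWY: IMY={G} ∩ QW={A,G} → {G} (+0)
site 5, node FIMQRWY: FR={T} ∪ IMQWY={G} → {G,T} (+1)
site 6, node FR: F={G} ∪ R={A} → {A,G} (+1)
site 6, node IY: I={T} ∩ Y={T} → {T} (+0)
site 6, node IMY: IY={T} ∪ M={C} → {C,T} (+1)
site 6, node QW: Q={T} ∪ W={A} → {A,T} (+1)
site 6, node IMQWY: IMY={C,T} ∩ QW={A,T} → {T} (+0)
site 6, node FIMQRWY: FR={A,G} ∪ IMQWY={T} → {A,G,T} (+1)
site 7, node FR: F={A} ∪ R={G} → {A,G} (+1)
site 7, node IY: I={G} ∪ Y={C} → {C,G} (+1)
site 7, node IMY: IY={C,G} ∪ M={T} → {C,G,T} (+1)
site 7, node QW: Q={T} ∪ W={G} → {G,T} (+1)
site 7, node IMQWY: IMY={C,G,T} ∩ QW={G,T} → {G,T} (+0)
site 7, node FIMQRWY: FR={A,G} ∩ IMQWY={G,T} → {G} (+0)
per-site changes: [3, 4, 3, 2, 4, 3, 4, 4]; total = 27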